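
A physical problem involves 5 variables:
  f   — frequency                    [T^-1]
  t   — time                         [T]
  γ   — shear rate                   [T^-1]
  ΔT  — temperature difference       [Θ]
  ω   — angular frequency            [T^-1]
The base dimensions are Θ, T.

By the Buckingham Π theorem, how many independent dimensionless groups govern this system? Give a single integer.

Dimensional matrix (Θ×T by f×t×γ×ΔT×ω):
  Θ: [ 0  0  0  1  0]
  T: [-1  1 -1  0 -1]
RREF → pivots at {f,ΔT} ⇒ r = 2
5 vars − rank 2 = 3 Π groups

3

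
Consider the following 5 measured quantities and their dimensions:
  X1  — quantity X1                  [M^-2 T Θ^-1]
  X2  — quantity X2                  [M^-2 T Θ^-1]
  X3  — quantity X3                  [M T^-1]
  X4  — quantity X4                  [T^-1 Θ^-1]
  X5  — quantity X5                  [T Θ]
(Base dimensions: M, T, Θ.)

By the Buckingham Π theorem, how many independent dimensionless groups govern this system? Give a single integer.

3

Dimensional matrix (M×T×Θ by X1×X2×X3×X4×X5):
  M: [-2 -2  1  0  0]
  T: [ 1  1 -1 -1  1]
  Θ: [-1 -1  0 -1  1]
Row reduction gives pivot columns X1,X3; rank = 2
5 vars − rank 2 = 3 Π groups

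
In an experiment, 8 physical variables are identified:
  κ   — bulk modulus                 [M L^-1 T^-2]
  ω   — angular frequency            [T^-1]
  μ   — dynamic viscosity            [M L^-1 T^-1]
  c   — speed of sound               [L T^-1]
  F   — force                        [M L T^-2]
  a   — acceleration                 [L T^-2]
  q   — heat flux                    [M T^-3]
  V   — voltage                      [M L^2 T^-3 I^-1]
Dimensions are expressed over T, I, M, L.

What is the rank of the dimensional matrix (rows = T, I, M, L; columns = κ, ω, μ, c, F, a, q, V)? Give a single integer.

4

Write exponents as rows T,I,M,L / cols κ,ω,μ,c,F,a,q,V:
  T: [-2 -1 -1 -1 -2 -2 -3 -3]
  I: [ 0  0  0  0  0  0  0 -1]
  M: [ 1  0  1  0  1  0  1  1]
  L: [-1  0 -1  1  1  1  0  2]
Row reduction gives pivot columns κ,ω,c,V; rank = 4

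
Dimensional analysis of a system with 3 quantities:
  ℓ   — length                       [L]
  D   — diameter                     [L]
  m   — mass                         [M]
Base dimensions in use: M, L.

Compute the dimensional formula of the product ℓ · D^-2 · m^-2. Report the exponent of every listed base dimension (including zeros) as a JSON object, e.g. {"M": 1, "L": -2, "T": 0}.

{"M": -2, "L": -1}

Exponent matrix [M,L] × [ℓ,D,m]:
  M: [ 0  0  1]
  L: [ 1  1  0]
  [M]: (1)·0+(-2)·0+(-2)·1 = -2
  [L]: (1)·1+(-2)·1+(-2)·0 = -1
⇒ M^-2 L^-1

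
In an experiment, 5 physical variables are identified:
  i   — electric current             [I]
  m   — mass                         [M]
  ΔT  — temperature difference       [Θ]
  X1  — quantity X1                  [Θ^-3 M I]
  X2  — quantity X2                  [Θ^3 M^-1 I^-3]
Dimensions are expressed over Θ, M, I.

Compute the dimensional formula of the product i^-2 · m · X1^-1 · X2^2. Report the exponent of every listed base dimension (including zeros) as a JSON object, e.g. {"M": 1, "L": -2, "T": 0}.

{"Θ": 9, "M": -2, "I": -9}

Write exponents as rows Θ,M,I / cols i,m,ΔT,X1,X2:
  Θ: [ 0  0  1 -3  3]
  M: [ 0  1  0  1 -1]
  I: [ 1  0  0  1 -3]
  [Θ]: (-2)·0+(1)·0+(-1)·-3+(2)·3 = 9
  [M]: (-2)·0+(1)·1+(-1)·1+(2)·-1 = -2
  [I]: (-2)·1+(1)·0+(-1)·1+(2)·-3 = -9
⇒ Θ^9 M^-2 I^-9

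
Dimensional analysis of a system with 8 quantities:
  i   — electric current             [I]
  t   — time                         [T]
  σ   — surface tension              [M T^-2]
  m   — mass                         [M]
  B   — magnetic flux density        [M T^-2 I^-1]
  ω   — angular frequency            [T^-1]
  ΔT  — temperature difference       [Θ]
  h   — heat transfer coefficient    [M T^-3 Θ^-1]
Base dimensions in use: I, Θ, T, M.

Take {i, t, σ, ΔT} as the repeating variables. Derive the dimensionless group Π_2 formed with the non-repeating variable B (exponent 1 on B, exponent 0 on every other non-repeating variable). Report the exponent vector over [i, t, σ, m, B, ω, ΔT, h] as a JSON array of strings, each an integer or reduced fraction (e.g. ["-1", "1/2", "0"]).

Exponent matrix [I,Θ,T,M] × [i,t,σ,m,B,ω,ΔT,h]:
  I: [ 1  0  0  0 -1  0  0  0]
  Θ: [ 0  0  0  0  0  0  1 -1]
  T: [ 0  1 -2  0 -2 -1  0 -3]
  M: [ 0  0  1  1  1  0  0  1]
Echelon form has 4 nonzero rows (pivots: i,t,σ,ΔT)
Repeat: i,t,σ,ΔT; free: m,B,ω,h
RREF:
  r0: [   1    0    0    0   -1    0    0    0]
  r1: [   0    1    0    2    0   -1    0   -1]
  r2: [   0    0    1    1    1    0    0    1]
  r3: [   0    0    0    0    0    0    1   -1]
Fix exponent of B at 1, m at 0, ω at 0, h at 0; solve each RREF row for its pivot's exponent:
  r0: exp(i) + (-1)·1 = 0 ⇒ exp(i) = 1
  r1: exp(t) + (0)·1 = 0 ⇒ exp(t) = 0
  r2: exp(σ) + (1)·1 = 0 ⇒ exp(σ) = -1
  r3: exp(ΔT) + (0)·1 = 0 ⇒ exp(ΔT) = 0
Π_2 = i · σ^-1 · B

["1", "0", "-1", "0", "1", "0", "0", "0"]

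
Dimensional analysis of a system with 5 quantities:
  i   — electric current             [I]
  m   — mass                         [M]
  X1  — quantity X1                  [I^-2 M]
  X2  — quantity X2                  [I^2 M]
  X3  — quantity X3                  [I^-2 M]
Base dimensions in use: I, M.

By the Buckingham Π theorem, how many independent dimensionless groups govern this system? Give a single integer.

Write exponents as rows I,M / cols i,m,X1,X2,X3:
  I: [ 1  0 -2  2 -2]
  M: [ 0  1  1  1  1]
Row reduction gives pivot columns i,m; rank = 2
n=5, r=2 ⇒ 3 dimensionless groups

3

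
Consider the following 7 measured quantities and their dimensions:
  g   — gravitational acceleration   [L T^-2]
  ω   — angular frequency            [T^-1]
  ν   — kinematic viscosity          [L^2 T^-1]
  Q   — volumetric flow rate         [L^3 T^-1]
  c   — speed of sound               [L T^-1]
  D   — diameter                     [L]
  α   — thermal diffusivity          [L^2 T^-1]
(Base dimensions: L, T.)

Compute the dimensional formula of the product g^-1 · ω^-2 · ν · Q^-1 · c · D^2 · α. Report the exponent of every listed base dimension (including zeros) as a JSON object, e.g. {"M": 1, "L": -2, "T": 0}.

Write exponents as rows L,T / cols g,ω,ν,Q,c,D,α:
  L: [ 1  0  2  3  1  1  2]
  T: [-2 -1 -1 -1 -1  0 -1]
  [L]: (-1)·1+(-2)·0+(1)·2+(-1)·3+(1)·1+(2)·1+(1)·2 = 3
  [T]: (-1)·-2+(-2)·-1+(1)·-1+(-1)·-1+(1)·-1+(2)·0+(1)·-1 = 2
⇒ L^3 T^2

{"L": 3, "T": 2}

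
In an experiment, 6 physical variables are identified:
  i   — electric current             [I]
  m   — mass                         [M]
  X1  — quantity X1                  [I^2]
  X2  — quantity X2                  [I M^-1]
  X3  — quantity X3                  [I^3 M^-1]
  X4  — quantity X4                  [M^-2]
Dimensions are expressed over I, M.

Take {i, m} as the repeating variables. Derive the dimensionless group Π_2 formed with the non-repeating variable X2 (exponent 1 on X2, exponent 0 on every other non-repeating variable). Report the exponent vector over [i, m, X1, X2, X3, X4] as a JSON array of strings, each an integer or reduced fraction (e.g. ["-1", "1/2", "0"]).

["-1", "1", "0", "1", "0", "0"]

Write exponents as rows I,M / cols i,m,X1,X2,X3,X4:
  I: [ 1  0  2  1  3  0]
  M: [ 0  1  0 -1 -1 -2]
Echelon form has 2 nonzero rows (pivots: i,m)
Pivot set = {i,m}, free = {X1,X2,X3,X4}
RREF:
  r0: [   1    0    2    1    3    0]
  r1: [   0    1    0   -1   -1   -2]
Fix exponent of X2 at 1, X1 at 0, X3 at 0, X4 at 0; solve each RREF row for its pivot's exponent:
  r0: exp(i) + (1)·1 = 0 ⇒ exp(i) = -1
  r1: exp(m) + (-1)·1 = 0 ⇒ exp(m) = 1
Π_2 = i^-1 · m · X2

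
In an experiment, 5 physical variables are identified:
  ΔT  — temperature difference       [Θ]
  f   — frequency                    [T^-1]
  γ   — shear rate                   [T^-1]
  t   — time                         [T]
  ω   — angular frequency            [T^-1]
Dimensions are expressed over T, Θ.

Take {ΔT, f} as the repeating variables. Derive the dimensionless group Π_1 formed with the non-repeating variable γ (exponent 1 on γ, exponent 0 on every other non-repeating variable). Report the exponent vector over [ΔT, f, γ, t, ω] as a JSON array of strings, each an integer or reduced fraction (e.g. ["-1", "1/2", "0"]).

["0", "-1", "1", "0", "0"]

Exponent matrix [T,Θ] × [ΔT,f,γ,t,ω]:
  T: [ 0 -1 -1  1 -1]
  Θ: [ 1  0  0  0  0]
Echelon form has 2 nonzero rows (pivots: ΔT,f)
Pivot set = {ΔT,f}, free = {γ,t,ω}
RREF:
  r0: [   1    0    0    0    0]
  r1: [   0    1    1   -1    1]
Fix exponent of γ at 1, t at 0, ω at 0; solve each RREF row for its pivot's exponent:
  r0: exp(ΔT) + (0)·1 = 0 ⇒ exp(ΔT) = 0
  r1: exp(f) + (1)·1 = 0 ⇒ exp(f) = -1
Π_1 = f^-1 · γ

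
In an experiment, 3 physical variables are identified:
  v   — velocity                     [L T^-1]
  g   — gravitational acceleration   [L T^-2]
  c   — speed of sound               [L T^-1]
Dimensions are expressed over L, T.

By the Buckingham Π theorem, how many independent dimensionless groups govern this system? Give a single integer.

1

Dimensional matrix (L×T by v×g×c):
  L: [ 1  1  1]
  T: [-1 -2 -1]
RREF → pivots at {v,g} ⇒ r = 2
3 vars − rank 2 = 1 Π group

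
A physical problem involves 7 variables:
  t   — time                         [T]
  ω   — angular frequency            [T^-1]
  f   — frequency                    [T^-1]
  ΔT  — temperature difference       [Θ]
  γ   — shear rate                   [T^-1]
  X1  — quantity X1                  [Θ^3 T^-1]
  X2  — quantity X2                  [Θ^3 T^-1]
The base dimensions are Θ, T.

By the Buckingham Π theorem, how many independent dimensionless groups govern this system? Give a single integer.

5

Exponent matrix [Θ,T] × [t,ω,f,ΔT,γ,X1,X2]:
  Θ: [ 0  0  0  1  0  3  3]
  T: [ 1 -1 -1  0 -1 -1 -1]
Echelon form has 2 nonzero rows (pivots: t,ΔT)
Π count = n − r = 7 − 2 = 5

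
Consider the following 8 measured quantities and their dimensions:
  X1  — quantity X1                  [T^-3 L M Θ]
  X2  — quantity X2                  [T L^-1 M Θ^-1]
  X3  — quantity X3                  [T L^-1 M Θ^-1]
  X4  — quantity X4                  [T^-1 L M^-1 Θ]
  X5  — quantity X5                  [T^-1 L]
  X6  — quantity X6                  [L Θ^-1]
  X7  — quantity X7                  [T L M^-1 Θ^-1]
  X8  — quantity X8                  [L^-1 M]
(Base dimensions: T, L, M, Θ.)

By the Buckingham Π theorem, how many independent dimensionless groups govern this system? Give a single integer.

5

Exponent matrix [T,L,M,Θ] × [X1,X2,X3,X4,X5,X6,X7,X8]:
  T: [-3  1  1 -1 -1  0  1  0]
  L: [ 1 -1 -1  1  1  1  1 -1]
  M: [ 1  1  1 -1  0  0 -1  1]
  Θ: [ 1 -1 -1  1  0 -1 -1  0]
Row reduction gives pivot columns X1,X2,X5; rank = 3
Π count = n − r = 8 − 3 = 5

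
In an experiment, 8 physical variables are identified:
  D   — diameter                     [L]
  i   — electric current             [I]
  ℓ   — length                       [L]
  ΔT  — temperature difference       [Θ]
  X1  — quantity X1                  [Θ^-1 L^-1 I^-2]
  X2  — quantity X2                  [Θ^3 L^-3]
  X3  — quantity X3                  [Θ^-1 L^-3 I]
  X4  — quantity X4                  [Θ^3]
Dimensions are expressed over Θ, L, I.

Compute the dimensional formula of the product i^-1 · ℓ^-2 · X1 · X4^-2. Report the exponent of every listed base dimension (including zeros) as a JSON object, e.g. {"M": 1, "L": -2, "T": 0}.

{"Θ": -7, "L": -3, "I": -3}

Write exponents as rows Θ,L,I / cols D,i,ℓ,ΔT,X1,X2,X3,X4:
  Θ: [ 0  0  0  1 -1  3 -1  3]
  L: [ 1  0  1  0 -1 -3 -3  0]
  I: [ 0  1  0  0 -2  0  1  0]
  [Θ]: (-1)·0+(-2)·0+(1)·-1+(-2)·3 = -7
  [L]: (-1)·0+(-2)·1+(1)·-1+(-2)·0 = -3
  [I]: (-1)·1+(-2)·0+(1)·-2+(-2)·0 = -3
⇒ Θ^-7 L^-3 I^-3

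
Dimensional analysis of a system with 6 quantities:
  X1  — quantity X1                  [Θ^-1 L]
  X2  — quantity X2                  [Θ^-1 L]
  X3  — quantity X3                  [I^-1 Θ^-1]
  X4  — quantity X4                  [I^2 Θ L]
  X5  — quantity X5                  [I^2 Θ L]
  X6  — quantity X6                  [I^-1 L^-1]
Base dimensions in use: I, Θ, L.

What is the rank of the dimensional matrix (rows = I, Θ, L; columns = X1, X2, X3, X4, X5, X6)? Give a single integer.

2

Dimensional matrix (I×Θ×L by X1×X2×X3×X4×X5×X6):
  I: [ 0  0 -1  2  2 -1]
  Θ: [-1 -1 -1  1  1  0]
  L: [ 1  1  0  1  1 -1]
Row reduction gives pivot columns X1,X3; rank = 2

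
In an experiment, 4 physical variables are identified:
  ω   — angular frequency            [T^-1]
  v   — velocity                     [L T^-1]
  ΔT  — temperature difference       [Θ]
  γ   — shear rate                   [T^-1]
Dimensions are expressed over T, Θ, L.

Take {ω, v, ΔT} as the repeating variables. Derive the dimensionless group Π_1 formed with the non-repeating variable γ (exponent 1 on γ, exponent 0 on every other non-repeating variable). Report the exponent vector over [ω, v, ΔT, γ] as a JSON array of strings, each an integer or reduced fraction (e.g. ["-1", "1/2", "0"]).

Write exponents as rows T,Θ,L / cols ω,v,ΔT,γ:
  T: [-1 -1  0 -1]
  Θ: [ 0  0  1  0]
  L: [ 0  1  0  0]
Row reduction gives pivot columns ω,v,ΔT; rank = 3
Pivot set = {ω,v,ΔT}, free = {γ}
RREF:
  r0: [   1    0    0    1]
  r1: [   0    1    0    0]
  r2: [   0    0    1    0]
Fix exponent of γ at 1; solve each RREF row for its pivot's exponent:
  r0: exp(ω) + (1)·1 = 0 ⇒ exp(ω) = -1
  r1: exp(v) + (0)·1 = 0 ⇒ exp(v) = 0
  r2: exp(ΔT) + (0)·1 = 0 ⇒ exp(ΔT) = 0
Π_1 = ω^-1 · γ

["-1", "0", "0", "1"]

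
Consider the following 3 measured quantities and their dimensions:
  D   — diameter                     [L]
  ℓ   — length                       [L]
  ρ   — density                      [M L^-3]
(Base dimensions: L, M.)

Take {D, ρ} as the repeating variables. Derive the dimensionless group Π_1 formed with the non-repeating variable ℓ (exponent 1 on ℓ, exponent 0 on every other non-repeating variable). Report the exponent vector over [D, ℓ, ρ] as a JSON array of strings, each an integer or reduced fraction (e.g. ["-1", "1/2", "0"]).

["-1", "1", "0"]

Exponent matrix [L,M] × [D,ℓ,ρ]:
  L: [ 1  1 -3]
  M: [ 0  0  1]
RREF → pivots at {D,ρ} ⇒ r = 2
Pivot set = {D,ρ}, free = {ℓ}
RREF:
  r0: [   1    1    0]
  r1: [   0    0    1]
Fix exponent of ℓ at 1; solve each RREF row for its pivot's exponent:
  r0: exp(D) + (1)·1 = 0 ⇒ exp(D) = -1
  r1: exp(ρ) + (0)·1 = 0 ⇒ exp(ρ) = 0
Π_1 = D^-1 · ℓ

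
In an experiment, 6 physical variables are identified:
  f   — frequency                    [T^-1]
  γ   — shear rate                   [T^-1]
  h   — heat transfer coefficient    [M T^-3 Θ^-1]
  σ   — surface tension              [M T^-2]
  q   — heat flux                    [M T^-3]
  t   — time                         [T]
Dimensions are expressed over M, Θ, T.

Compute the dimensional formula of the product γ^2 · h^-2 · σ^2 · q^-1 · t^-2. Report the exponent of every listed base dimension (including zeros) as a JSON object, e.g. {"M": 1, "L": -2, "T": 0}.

Write exponents as rows M,Θ,T / cols f,γ,h,σ,q,t:
  M: [ 0  0  1  1  1  0]
  Θ: [ 0  0 -1  0  0  0]
  T: [-1 -1 -3 -2 -3  1]
  [M]: (2)·0+(-2)·1+(2)·1+(-1)·1+(-2)·0 = -1
  [Θ]: (2)·0+(-2)·-1+(2)·0+(-1)·0+(-2)·0 = 2
  [T]: (2)·-1+(-2)·-3+(2)·-2+(-1)·-3+(-2)·1 = 1
⇒ M^-1 Θ^2 T

{"M": -1, "Θ": 2, "T": 1}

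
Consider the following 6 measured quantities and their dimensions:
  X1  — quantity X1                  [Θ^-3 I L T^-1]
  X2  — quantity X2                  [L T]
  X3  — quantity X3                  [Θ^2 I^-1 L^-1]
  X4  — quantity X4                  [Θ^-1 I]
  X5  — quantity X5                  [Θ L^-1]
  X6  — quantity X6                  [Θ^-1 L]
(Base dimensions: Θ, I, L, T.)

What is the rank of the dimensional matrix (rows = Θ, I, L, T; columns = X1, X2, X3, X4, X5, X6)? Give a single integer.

3

Exponent matrix [Θ,I,L,T] × [X1,X2,X3,X4,X5,X6]:
  Θ: [-3  0  2 -1  1 -1]
  I: [ 1  0 -1  1  0  0]
  L: [ 1  1 -1  0 -1  1]
  T: [-1  1  0  0  0  0]
Row reduction gives pivot columns X1,X2,X3; rank = 3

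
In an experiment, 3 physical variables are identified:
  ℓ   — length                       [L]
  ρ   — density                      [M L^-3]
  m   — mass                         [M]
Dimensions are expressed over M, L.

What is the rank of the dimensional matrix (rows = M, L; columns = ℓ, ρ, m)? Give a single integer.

Dimensional matrix (M×L by ℓ×ρ×m):
  M: [ 0  1  1]
  L: [ 1 -3  0]
Echelon form has 2 nonzero rows (pivots: ℓ,ρ)

2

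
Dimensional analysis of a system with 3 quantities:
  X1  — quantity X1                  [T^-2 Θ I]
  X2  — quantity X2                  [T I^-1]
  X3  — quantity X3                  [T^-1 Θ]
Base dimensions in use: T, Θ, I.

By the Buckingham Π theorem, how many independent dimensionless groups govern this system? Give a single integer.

1

Dimensional matrix (T×Θ×I by X1×X2×X3):
  T: [-2  1 -1]
  Θ: [ 1  0  1]
  I: [ 1 -1  0]
Row reduction gives pivot columns X1,X2; rank = 2
Π count = n − r = 3 − 2 = 1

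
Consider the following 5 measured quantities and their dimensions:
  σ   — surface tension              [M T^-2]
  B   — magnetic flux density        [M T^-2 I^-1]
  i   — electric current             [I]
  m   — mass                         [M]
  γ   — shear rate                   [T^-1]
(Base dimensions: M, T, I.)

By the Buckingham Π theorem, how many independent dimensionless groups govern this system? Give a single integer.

2

Exponent matrix [M,T,I] × [σ,B,i,m,γ]:
  M: [ 1  1  0  1  0]
  T: [-2 -2  0  0 -1]
  I: [ 0 -1  1  0  0]
RREF → pivots at {σ,B,m} ⇒ r = 3
5 vars − rank 3 = 2 Π groups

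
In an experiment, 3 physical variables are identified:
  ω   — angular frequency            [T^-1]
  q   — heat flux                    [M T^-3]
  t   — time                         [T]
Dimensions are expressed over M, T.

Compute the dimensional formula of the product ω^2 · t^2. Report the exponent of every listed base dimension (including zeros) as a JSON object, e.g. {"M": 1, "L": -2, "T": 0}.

{"M": 0, "T": 0}

Dimensional matrix (M×T by ω×q×t):
  M: [ 0  1  0]
  T: [-1 -3  1]
  [M]: (2)·0+(2)·0 = 0
  [T]: (2)·-1+(2)·1 = 0
⇒ 1 (dimensionless)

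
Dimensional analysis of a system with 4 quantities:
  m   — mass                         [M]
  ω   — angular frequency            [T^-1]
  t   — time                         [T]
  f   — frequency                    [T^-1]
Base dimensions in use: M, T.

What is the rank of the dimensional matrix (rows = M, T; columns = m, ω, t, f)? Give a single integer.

2

Exponent matrix [M,T] × [m,ω,t,f]:
  M: [ 1  0  0  0]
  T: [ 0 -1  1 -1]
RREF → pivots at {m,ω} ⇒ r = 2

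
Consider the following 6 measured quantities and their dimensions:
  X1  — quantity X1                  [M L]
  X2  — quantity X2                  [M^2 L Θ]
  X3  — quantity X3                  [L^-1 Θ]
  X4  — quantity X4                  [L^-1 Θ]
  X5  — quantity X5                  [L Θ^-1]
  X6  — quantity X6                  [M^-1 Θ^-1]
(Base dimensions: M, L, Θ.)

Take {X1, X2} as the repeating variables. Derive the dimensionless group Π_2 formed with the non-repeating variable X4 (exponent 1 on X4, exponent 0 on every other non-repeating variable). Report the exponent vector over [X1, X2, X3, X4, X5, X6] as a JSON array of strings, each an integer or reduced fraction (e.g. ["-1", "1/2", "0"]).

["2", "-1", "0", "1", "0", "0"]

Dimensional matrix (M×L×Θ by X1×X2×X3×X4×X5×X6):
  M: [ 1  2  0  0  0 -1]
  L: [ 1  1 -1 -1  1  0]
  Θ: [ 0  1  1  1 -1 -1]
Row reduction gives pivot columns X1,X2; rank = 2
Pivot set = {X1,X2}, free = {X3,X4,X5,X6}
RREF:
  r0: [   1    0   -2   -2    2    1]
  r1: [   0    1    1    1   -1   -1]
  r2: [   0    0    0    0    0    0]
Fix exponent of X4 at 1, X3 at 0, X5 at 0, X6 at 0; solve each RREF row for its pivot's exponent:
  r0: exp(X1) + (-2)·1 = 0 ⇒ exp(X1) = 2
  r1: exp(X2) + (1)·1 = 0 ⇒ exp(X2) = -1
Π_2 = X1^2 · X2^-1 · X4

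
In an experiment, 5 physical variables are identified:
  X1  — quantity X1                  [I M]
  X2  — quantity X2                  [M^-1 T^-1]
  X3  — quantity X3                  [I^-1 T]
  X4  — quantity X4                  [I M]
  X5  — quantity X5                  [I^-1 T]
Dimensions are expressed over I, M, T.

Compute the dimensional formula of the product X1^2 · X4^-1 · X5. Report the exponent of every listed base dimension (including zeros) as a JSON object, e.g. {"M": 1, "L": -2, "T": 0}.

Exponent matrix [I,M,T] × [X1,X2,X3,X4,X5]:
  I: [ 1  0 -1  1 -1]
  M: [ 1 -1  0  1  0]
  T: [ 0 -1  1  0  1]
  [I]: (2)·1+(-1)·1+(1)·-1 = 0
  [M]: (2)·1+(-1)·1+(1)·0 = 1
  [T]: (2)·0+(-1)·0+(1)·1 = 1
⇒ M T

{"I": 0, "M": 1, "T": 1}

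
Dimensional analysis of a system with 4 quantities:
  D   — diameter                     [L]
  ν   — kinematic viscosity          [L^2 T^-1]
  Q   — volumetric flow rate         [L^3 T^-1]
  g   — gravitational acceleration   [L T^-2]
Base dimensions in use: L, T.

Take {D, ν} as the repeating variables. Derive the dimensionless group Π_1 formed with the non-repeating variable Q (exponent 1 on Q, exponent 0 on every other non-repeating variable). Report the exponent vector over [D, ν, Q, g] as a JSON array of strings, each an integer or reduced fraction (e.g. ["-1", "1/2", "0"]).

Write exponents as rows L,T / cols D,ν,Q,g:
  L: [ 1  2  3  1]
  T: [ 0 -1 -1 -2]
Row reduction gives pivot columns D,ν; rank = 2
Pivot set = {D,ν}, free = {Q,g}
RREF:
  r0: [   1    0    1   -3]
  r1: [   0    1    1    2]
Fix exponent of Q at 1, g at 0; solve each RREF row for its pivot's exponent:
  r0: exp(D) + (1)·1 = 0 ⇒ exp(D) = -1
  r1: exp(ν) + (1)·1 = 0 ⇒ exp(ν) = -1
Π_1 = D^-1 · ν^-1 · Q

["-1", "-1", "1", "0"]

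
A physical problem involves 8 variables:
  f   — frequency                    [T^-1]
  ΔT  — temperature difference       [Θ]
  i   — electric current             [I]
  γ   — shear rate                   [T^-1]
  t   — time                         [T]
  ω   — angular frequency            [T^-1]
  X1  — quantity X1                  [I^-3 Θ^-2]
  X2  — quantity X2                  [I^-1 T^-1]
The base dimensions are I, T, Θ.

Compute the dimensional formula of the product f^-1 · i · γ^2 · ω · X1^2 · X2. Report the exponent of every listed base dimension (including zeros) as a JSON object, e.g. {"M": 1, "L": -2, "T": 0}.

{"I": -6, "T": -3, "Θ": -4}

Dimensional matrix (I×T×Θ by f×ΔT×i×γ×t×ω×X1×X2):
  I: [ 0  0  1  0  0  0 -3 -1]
  T: [-1  0  0 -1  1 -1  0 -1]
  Θ: [ 0  1  0  0  0  0 -2  0]
  [I]: (-1)·0+(1)·1+(2)·0+(1)·0+(2)·-3+(1)·-1 = -6
  [T]: (-1)·-1+(1)·0+(2)·-1+(1)·-1+(2)·0+(1)·-1 = -3
  [Θ]: (-1)·0+(1)·0+(2)·0+(1)·0+(2)·-2+(1)·0 = -4
⇒ I^-6 T^-3 Θ^-4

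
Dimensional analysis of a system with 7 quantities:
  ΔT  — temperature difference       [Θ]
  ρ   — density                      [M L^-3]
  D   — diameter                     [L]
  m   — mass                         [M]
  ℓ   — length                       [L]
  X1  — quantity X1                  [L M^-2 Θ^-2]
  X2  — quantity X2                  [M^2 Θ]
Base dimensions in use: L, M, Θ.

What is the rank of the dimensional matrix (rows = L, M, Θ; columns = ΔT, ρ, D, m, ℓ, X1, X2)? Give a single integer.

3

Dimensional matrix (L×M×Θ by ΔT×ρ×D×m×ℓ×X1×X2):
  L: [ 0 -3  1  0  1  1  0]
  M: [ 0  1  0  1  0 -2  2]
  Θ: [ 1  0  0  0  0 -2  1]
Row reduction gives pivot columns ΔT,ρ,D; rank = 3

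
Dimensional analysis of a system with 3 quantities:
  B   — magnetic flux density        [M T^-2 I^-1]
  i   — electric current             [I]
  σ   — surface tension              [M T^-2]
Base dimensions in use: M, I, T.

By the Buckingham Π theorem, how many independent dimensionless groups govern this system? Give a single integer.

Write exponents as rows M,I,T / cols B,i,σ:
  M: [ 1  0  1]
  I: [-1  1  0]
  T: [-2  0 -2]
RREF → pivots at {B,i} ⇒ r = 2
3 vars − rank 2 = 1 Π group

1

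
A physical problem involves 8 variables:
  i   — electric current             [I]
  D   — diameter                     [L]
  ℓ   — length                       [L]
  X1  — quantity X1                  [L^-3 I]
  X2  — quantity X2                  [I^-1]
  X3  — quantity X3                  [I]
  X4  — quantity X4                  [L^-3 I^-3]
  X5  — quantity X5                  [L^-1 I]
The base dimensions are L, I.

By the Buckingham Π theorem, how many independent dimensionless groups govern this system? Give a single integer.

Exponent matrix [L,I] × [i,D,ℓ,X1,X2,X3,X4,X5]:
  L: [ 0  1  1 -3  0  0 -3 -1]
  I: [ 1  0  0  1 -1  1 -3  1]
Row reduction gives pivot columns i,D; rank = 2
n=8, r=2 ⇒ 6 dimensionless groups

6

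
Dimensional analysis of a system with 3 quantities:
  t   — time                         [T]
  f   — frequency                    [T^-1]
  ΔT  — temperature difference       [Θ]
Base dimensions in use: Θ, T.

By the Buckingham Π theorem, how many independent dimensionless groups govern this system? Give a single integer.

1

Write exponents as rows Θ,T / cols t,f,ΔT:
  Θ: [ 0  0  1]
  T: [ 1 -1  0]
Echelon form has 2 nonzero rows (pivots: t,ΔT)
3 vars − rank 2 = 1 Π group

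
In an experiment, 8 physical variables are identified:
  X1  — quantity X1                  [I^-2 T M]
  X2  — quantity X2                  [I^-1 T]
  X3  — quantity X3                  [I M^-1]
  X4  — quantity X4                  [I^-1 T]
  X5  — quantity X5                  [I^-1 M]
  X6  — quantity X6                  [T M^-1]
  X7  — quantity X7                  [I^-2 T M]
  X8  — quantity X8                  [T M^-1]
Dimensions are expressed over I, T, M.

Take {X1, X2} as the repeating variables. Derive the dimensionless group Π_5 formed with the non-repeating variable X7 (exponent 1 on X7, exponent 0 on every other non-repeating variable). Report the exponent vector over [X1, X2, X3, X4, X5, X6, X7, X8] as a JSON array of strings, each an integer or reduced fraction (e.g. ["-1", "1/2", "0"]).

["-1", "0", "0", "0", "0", "0", "1", "0"]

Write exponents as rows I,T,M / cols X1,X2,X3,X4,X5,X6,X7,X8:
  I: [-2 -1  1 -1 -1  0 -2  0]
  T: [ 1  1  0  1  0  1  1  1]
  M: [ 1  0 -1  0  1 -1  1 -1]
Row reduction gives pivot columns X1,X2; rank = 2
Repeat: X1,X2; free: X3,X4,X5,X6,X7,X8
RREF:
  r0: [   1    0   -1    0    1   -1    1   -1]
  r1: [   0    1    1    1   -1    2    0    2]
  r2: [   0    0    0    0    0    0    0    0]
Fix exponent of X7 at 1, X3 at 0, X4 at 0, X5 at 0, X6 at 0, X8 at 0; solve each RREF row for its pivot's exponent:
  r0: exp(X1) + (1)·1 = 0 ⇒ exp(X1) = -1
  r1: exp(X2) + (0)·1 = 0 ⇒ exp(X2) = 0
Π_5 = X1^-1 · X7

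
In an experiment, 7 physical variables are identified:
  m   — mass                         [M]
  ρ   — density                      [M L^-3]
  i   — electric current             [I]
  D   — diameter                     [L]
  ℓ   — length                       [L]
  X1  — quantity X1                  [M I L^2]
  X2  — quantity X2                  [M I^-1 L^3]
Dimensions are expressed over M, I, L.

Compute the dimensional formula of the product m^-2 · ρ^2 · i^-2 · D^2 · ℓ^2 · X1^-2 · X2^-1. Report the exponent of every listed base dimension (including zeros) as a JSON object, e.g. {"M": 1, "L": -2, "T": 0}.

{"M": -3, "I": -3, "L": -9}

Exponent matrix [M,I,L] × [m,ρ,i,D,ℓ,X1,X2]:
  M: [ 1  1  0  0  0  1  1]
  I: [ 0  0  1  0  0  1 -1]
  L: [ 0 -3  0  1  1  2  3]
  [M]: (-2)·1+(2)·1+(-2)·0+(2)·0+(2)·0+(-2)·1+(-1)·1 = -3
  [I]: (-2)·0+(2)·0+(-2)·1+(2)·0+(2)·0+(-2)·1+(-1)·-1 = -3
  [L]: (-2)·0+(2)·-3+(-2)·0+(2)·1+(2)·1+(-2)·2+(-1)·3 = -9
⇒ M^-3 I^-3 L^-9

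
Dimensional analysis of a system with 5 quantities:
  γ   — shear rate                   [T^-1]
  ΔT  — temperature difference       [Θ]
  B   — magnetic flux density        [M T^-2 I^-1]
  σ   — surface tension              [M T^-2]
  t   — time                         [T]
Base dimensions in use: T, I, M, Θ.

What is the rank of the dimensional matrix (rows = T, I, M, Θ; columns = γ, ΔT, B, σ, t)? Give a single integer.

4

Exponent matrix [T,I,M,Θ] × [γ,ΔT,B,σ,t]:
  T: [-1  0 -2 -2  1]
  I: [ 0  0 -1  0  0]
  M: [ 0  0  1  1  0]
  Θ: [ 0  1  0  0  0]
RREF → pivots at {γ,ΔT,B,σ} ⇒ r = 4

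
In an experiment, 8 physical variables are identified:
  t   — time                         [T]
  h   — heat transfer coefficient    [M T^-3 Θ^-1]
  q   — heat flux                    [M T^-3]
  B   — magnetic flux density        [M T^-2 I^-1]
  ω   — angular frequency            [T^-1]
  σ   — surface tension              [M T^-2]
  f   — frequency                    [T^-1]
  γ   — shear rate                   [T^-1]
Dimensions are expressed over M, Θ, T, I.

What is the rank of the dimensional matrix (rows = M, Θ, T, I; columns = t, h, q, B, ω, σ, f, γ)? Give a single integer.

4

Write exponents as rows M,Θ,T,I / cols t,h,q,B,ω,σ,f,γ:
  M: [ 0  1  1  1  0  1  0  0]
  Θ: [ 0 -1  0  0  0  0  0  0]
  T: [ 1 -3 -3 -2 -1 -2 -1 -1]
  I: [ 0  0  0 -1  0  0  0  0]
RREF → pivots at {t,h,q,B} ⇒ r = 4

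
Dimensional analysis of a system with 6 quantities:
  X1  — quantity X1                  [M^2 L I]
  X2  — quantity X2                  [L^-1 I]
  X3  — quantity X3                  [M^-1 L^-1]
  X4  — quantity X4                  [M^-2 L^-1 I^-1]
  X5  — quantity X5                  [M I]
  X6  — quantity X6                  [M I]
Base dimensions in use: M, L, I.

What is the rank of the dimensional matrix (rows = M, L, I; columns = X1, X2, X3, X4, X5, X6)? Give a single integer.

Exponent matrix [M,L,I] × [X1,X2,X3,X4,X5,X6]:
  M: [ 2  0 -1 -2  1  1]
  L: [ 1 -1 -1 -1  0  0]
  I: [ 1  1  0 -1  1  1]
RREF → pivots at {X1,X2} ⇒ r = 2

2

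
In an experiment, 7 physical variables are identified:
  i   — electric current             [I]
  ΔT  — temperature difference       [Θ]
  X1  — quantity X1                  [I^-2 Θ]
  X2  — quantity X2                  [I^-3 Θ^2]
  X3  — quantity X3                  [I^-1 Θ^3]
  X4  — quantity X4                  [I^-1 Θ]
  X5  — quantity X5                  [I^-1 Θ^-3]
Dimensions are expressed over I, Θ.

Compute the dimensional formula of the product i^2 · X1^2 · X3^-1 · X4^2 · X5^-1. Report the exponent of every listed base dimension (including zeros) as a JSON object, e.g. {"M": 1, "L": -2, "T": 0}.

Exponent matrix [I,Θ] × [i,ΔT,X1,X2,X3,X4,X5]:
  I: [ 1  0 -2 -3 -1 -1 -1]
  Θ: [ 0  1  1  2  3  1 -3]
  [I]: (2)·1+(2)·-2+(-1)·-1+(2)·-1+(-1)·-1 = -2
  [Θ]: (2)·0+(2)·1+(-1)·3+(2)·1+(-1)·-3 = 4
⇒ I^-2 Θ^4

{"I": -2, "Θ": 4}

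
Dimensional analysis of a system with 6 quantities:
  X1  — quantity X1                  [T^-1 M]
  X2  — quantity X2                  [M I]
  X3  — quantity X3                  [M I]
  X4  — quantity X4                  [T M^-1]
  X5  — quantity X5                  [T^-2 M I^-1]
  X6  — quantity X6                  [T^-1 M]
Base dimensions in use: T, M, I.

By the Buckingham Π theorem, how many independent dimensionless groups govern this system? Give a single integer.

Exponent matrix [T,M,I] × [X1,X2,X3,X4,X5,X6]:
  T: [-1  0  0  1 -2 -1]
  M: [ 1  1  1 -1  1  1]
  I: [ 0  1  1  0 -1  0]
RREF → pivots at {X1,X2} ⇒ r = 2
Π count = n − r = 6 − 2 = 4

4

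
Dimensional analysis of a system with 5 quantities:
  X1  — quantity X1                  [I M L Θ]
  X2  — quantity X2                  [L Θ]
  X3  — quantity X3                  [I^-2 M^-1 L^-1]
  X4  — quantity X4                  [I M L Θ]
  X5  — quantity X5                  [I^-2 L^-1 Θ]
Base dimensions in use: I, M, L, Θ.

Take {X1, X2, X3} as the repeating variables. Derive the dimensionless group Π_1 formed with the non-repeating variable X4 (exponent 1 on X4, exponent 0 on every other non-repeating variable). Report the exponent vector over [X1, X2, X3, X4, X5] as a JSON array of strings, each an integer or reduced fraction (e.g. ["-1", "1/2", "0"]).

Write exponents as rows I,M,L,Θ / cols X1,X2,X3,X4,X5:
  I: [ 1  0 -2  1 -2]
  M: [ 1  0 -1  1  0]
  L: [ 1  1 -1  1 -1]
  Θ: [ 1  1  0  1  1]
Row reduction gives pivot columns X1,X2,X3; rank = 3
Repeat: X1,X2,X3; free: X4,X5
RREF:
  r0: [   1    0    0    1    2]
  r1: [   0    1    0    0   -1]
  r2: [   0    0    1    0    2]
  r3: [   0    0    0    0    0]
Fix exponent of X4 at 1, X5 at 0; solve each RREF row for its pivot's exponent:
  r0: exp(X1) + (1)·1 = 0 ⇒ exp(X1) = -1
  r1: exp(X2) + (0)·1 = 0 ⇒ exp(X2) = 0
  r2: exp(X3) + (0)·1 = 0 ⇒ exp(X3) = 0
Π_1 = X1^-1 · X4

["-1", "0", "0", "1", "0"]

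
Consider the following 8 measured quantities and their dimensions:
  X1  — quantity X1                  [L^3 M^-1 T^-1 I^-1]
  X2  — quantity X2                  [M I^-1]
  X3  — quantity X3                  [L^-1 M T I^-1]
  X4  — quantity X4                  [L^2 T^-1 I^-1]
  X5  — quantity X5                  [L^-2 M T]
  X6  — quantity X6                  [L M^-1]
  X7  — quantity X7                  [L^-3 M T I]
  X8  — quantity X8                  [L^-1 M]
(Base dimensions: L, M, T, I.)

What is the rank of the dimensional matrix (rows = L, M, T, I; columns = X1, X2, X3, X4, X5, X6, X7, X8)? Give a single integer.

Exponent matrix [L,M,T,I] × [X1,X2,X3,X4,X5,X6,X7,X8]:
  L: [ 3  0 -1  2 -2  1 -3 -1]
  M: [-1  1  1  0  1 -1  1  1]
  T: [-1  0  1 -1  1  0  1  0]
  I: [-1 -1 -1 -1  0  0  1  0]
Echelon form has 3 nonzero rows (pivots: X1,X2,X3)

3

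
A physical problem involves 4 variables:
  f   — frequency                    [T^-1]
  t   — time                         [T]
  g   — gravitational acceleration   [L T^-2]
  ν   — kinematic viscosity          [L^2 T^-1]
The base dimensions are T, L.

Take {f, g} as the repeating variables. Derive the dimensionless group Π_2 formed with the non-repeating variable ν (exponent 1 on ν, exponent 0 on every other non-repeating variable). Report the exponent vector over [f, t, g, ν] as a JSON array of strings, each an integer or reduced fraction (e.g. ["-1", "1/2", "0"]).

Write exponents as rows T,L / cols f,t,g,ν:
  T: [-1  1 -2 -1]
  L: [ 0  0  1  2]
Row reduction gives pivot columns f,g; rank = 2
Repeat: f,g; free: t,ν
RREF:
  r0: [   1   -1    0   -3]
  r1: [   0    0    1    2]
Fix exponent of ν at 1, t at 0; solve each RREF row for its pivot's exponent:
  r0: exp(f) + (-3)·1 = 0 ⇒ exp(f) = 3
  r1: exp(g) + (2)·1 = 0 ⇒ exp(g) = -2
Π_2 = f^3 · g^-2 · ν

["3", "0", "-2", "1"]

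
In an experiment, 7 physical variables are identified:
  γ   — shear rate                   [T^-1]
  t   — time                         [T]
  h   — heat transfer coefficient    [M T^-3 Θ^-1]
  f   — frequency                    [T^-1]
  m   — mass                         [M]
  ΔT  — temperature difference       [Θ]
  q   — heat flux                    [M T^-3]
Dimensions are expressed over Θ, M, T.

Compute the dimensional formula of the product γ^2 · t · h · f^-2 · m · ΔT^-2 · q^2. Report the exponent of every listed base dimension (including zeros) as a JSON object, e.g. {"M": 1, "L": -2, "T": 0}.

{"Θ": -3, "M": 4, "T": -8}

Exponent matrix [Θ,M,T] × [γ,t,h,f,m,ΔT,q]:
  Θ: [ 0  0 -1  0  0  1  0]
  M: [ 0  0  1  0  1  0  1]
  T: [-1  1 -3 -1  0  0 -3]
  [Θ]: (2)·0+(1)·0+(1)·-1+(-2)·0+(1)·0+(-2)·1+(2)·0 = -3
  [M]: (2)·0+(1)·0+(1)·1+(-2)·0+(1)·1+(-2)·0+(2)·1 = 4
  [T]: (2)·-1+(1)·1+(1)·-3+(-2)·-1+(1)·0+(-2)·0+(2)·-3 = -8
⇒ Θ^-3 M^4 T^-8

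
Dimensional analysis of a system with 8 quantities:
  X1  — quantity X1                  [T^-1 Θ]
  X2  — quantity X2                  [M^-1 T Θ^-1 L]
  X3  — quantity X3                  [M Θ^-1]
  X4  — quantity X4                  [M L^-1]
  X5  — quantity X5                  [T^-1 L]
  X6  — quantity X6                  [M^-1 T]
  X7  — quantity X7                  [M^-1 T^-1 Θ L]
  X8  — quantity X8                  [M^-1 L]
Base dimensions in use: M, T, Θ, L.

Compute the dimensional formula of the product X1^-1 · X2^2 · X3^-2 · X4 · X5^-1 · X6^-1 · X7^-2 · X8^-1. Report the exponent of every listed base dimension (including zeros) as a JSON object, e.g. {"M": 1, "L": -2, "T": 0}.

{"M": 1, "T": 5, "Θ": -3, "L": -3}

Dimensional matrix (M×T×Θ×L by X1×X2×X3×X4×X5×X6×X7×X8):
  M: [ 0 -1  1  1  0 -1 -1 -1]
  T: [-1  1  0  0 -1  1 -1  0]
  Θ: [ 1 -1 -1  0  0  0  1  0]
  L: [ 0  1  0 -1  1  0  1  1]
  [M]: (-1)·0+(2)·-1+(-2)·1+(1)·1+(-1)·0+(-1)·-1+(-2)·-1+(-1)·-1 = 1
  [T]: (-1)·-1+(2)·1+(-2)·0+(1)·0+(-1)·-1+(-1)·1+(-2)·-1+(-1)·0 = 5
  [Θ]: (-1)·1+(2)·-1+(-2)·-1+(1)·0+(-1)·0+(-1)·0+(-2)·1+(-1)·0 = -3
  [L]: (-1)·0+(2)·1+(-2)·0+(1)·-1+(-1)·1+(-1)·0+(-2)·1+(-1)·1 = -3
⇒ M T^5 Θ^-3 L^-3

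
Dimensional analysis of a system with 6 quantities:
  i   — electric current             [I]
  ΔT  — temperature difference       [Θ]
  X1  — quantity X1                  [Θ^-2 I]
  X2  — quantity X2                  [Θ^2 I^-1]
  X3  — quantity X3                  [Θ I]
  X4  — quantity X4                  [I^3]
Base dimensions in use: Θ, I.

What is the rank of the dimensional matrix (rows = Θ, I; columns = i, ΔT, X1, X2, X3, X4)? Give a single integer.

2

Dimensional matrix (Θ×I by i×ΔT×X1×X2×X3×X4):
  Θ: [ 0  1 -2  2  1  0]
  I: [ 1  0  1 -1  1  3]
Echelon form has 2 nonzero rows (pivots: i,ΔT)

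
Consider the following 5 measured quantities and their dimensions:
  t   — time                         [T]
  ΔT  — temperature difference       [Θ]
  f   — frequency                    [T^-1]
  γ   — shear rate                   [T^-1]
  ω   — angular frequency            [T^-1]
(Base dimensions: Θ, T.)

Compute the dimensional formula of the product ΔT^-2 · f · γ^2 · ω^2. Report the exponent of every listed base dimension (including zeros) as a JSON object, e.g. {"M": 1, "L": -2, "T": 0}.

{"Θ": -2, "T": -5}

Write exponents as rows Θ,T / cols t,ΔT,f,γ,ω:
  Θ: [ 0  1  0  0  0]
  T: [ 1  0 -1 -1 -1]
  [Θ]: (-2)·1+(1)·0+(2)·0+(2)·0 = -2
  [T]: (-2)·0+(1)·-1+(2)·-1+(2)·-1 = -5
⇒ Θ^-2 T^-5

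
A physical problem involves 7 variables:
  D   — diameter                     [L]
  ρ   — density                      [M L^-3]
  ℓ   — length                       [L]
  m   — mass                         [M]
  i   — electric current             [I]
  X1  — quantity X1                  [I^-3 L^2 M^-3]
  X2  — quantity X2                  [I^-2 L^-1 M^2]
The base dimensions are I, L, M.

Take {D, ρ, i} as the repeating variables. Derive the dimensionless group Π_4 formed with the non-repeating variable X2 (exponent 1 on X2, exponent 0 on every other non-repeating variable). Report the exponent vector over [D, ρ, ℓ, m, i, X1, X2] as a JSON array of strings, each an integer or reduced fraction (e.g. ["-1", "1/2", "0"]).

Exponent matrix [I,L,M] × [D,ρ,ℓ,m,i,X1,X2]:
  I: [ 0  0  0  0  1 -3 -2]
  L: [ 1 -3  1  0  0  2 -1]
  M: [ 0  1  0  1  0 -3  2]
Echelon form has 3 nonzero rows (pivots: D,ρ,i)
Repeat: D,ρ,i; free: ℓ,m,X1,X2
RREF:
  r0: [   1    0    1    3    0   -7    5]
  r1: [   0    1    0    1    0   -3    2]
  r2: [   0    0    0    0    1   -3   -2]
Fix exponent of X2 at 1, ℓ at 0, m at 0, X1 at 0; solve each RREF row for its pivot's exponent:
  r0: exp(D) + (5)·1 = 0 ⇒ exp(D) = -5
  r1: exp(ρ) + (2)·1 = 0 ⇒ exp(ρ) = -2
  r2: exp(i) + (-2)·1 = 0 ⇒ exp(i) = 2
Π_4 = D^-5 · ρ^-2 · i^2 · X2

["-5", "-2", "0", "0", "2", "0", "1"]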